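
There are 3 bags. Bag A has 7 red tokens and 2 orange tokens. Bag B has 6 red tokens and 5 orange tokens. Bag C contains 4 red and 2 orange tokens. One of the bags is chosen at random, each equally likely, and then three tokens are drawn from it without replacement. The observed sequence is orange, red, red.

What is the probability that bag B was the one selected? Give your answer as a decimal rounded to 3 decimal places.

0.292

The likelihood of the observed sequence under each hypothesis: P(data | bag A) = (2/9)(7/8)(6/7) = 1/6; P(data | bag B) = (5/11)(6/10)(5/9) = 5/33; P(data | bag C) = (2/6)(4/5)(3/4) = 1/5.
Multiplying each by its prior: 1/3 · 1/6 = 1/18, 1/3 · 5/33 = 5/99, 1/3 · 1/5 = 1/15; these sum to 19/110.
By Bayes' rule, P(bag B | data) = (5/99) / (19/110) = 50/171.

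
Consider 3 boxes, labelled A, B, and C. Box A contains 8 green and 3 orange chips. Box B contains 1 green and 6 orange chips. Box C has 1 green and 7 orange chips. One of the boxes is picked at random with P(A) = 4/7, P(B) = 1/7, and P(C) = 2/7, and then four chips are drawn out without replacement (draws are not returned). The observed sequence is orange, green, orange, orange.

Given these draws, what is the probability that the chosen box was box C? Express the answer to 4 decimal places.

0.5994

The likelihood of the observed sequence under each hypothesis: P(data | box A) = (3/11)(8/10)(2/9)(1/8) = 0.0060606; P(data | box B) = (6/7)(1/6)(5/5)(4/4) = 0.14286; P(data | box C) = (7/8)(1/7)(6/6)(5/5) = 0.125.
Weighting by the prior gives 4/7 · 0.0060606 = 0.0034632, 1/7 · 0.14286 = 0.020408, 2/7 · 0.125 = 0.035714; summing to 0.059586.
Hence P(box C | data) = (0.035714) / (0.059586) = 0.59938.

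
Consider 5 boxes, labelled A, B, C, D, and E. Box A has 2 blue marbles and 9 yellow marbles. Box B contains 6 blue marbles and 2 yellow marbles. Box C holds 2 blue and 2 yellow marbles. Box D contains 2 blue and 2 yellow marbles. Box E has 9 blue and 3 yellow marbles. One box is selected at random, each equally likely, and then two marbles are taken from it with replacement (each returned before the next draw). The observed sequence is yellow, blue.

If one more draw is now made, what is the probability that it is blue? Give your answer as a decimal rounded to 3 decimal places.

0.545

Compute the likelihood of the observed sequence for each case: P(data | box A) = (9/11)(2/11) = 0.14876; P(data | box B) = (2/8)(6/8) = 0.1875; P(data | box C) = (2/4)(2/4) = 0.25; P(data | box D) = (2/4)(2/4) = 0.25; P(data | box E) = (3/12)(9/12) = 0.1875.
Weighting by the prior gives 1/5 · 0.14876 = 0.029752, 1/5 · 0.1875 = 0.0375, 1/5 · 0.25 = 0.05, 1/5 · 0.25 = 0.05, 1/5 · 0.1875 = 0.0375; with total 0.20475.
Normalising, the posterior is P(box A | data) = 0.14531, P(box B | data) = 0.18315, P(box C | data) = 0.2442, P(box D | data) = 0.2442, P(box E | data) = 0.18315.
Averaging over the posterior, P(blue next | data) = (2/11)(0.14531) + (3/4)(0.18315) + (1/2)(0.2442) + (1/2)(0.2442) + (3/4)(0.18315) = 0.54534.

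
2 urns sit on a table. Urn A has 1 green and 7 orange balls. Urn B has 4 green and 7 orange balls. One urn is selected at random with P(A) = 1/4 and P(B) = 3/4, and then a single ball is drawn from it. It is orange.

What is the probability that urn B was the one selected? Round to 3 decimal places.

The likelihood of this draw under each hypothesis: P(data | urn A) = (7/8) = 7/8; P(data | urn B) = (7/11) = 7/11.
Weighting by the prior gives 1/4 · 7/8 = 7/32, 3/4 · 7/11 = 21/44; with total 245/352.
Hence P(urn B | data) = (21/44) / (245/352) = 24/35.

0.686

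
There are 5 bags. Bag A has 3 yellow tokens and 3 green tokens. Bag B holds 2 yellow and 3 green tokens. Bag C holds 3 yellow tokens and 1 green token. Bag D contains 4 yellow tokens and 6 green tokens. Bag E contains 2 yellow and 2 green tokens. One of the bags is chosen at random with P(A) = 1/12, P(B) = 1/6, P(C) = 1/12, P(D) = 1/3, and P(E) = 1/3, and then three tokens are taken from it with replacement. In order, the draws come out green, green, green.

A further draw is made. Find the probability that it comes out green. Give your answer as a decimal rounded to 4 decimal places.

0.5649

The likelihood of the observed sequence under each hypothesis: P(data | bag A) = (3/6)(3/6)(3/6) = 0.125; P(data | bag B) = (3/5)(3/5)(3/5) = 0.216; P(data | bag C) = (1/4)(1/4)(1/4) = 0.015625; P(data | bag D) = (6/10)(6/10)(6/10) = 0.216; P(data | bag E) = (2/4)(2/4)(2/4) = 0.125.
Multiplying each by its prior: 1/12 · 0.125 = 0.010417, 1/6 · 0.216 = 0.036, 1/12 · 0.015625 = 0.0013021, 1/3 · 0.216 = 0.072, 1/3 · 0.125 = 0.041667; these sum to 0.16139.
Normalising, the posterior is P(bag A | data) = 0.064545, P(bag B | data) = 0.22307, P(bag C | data) = 0.0080682, P(bag D | data) = 0.44614, P(bag E | data) = 0.25818.
So P(green next | data) = Σ P(green next | H) P(H | data) = (1/2)(0.064545) + (3/5)(0.22307) + (1/4)(0.0080682) + (3/5)(0.44614) + (1/2)(0.25818) = 0.5649.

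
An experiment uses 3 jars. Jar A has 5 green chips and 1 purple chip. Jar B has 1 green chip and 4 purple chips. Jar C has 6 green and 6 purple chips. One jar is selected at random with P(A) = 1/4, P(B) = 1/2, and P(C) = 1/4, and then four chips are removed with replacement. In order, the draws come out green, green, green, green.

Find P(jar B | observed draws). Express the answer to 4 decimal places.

The likelihood of the observed sequence under each hypothesis: P(data | jar A) = (5/6)(5/6)(5/6)(5/6) = 0.48225; P(data | jar B) = (1/5)(1/5)(1/5)(1/5) = 0.0016; P(data | jar C) = (6/12)(6/12)(6/12)(6/12) = 0.0625.
Multiplying each by its prior: 1/4 · 0.48225 = 0.12056, 1/2 · 0.0016 = 0.0008, 1/4 · 0.0625 = 0.015625; these sum to 0.13699.
By Bayes' rule, P(jar B | data) = (0.0008) / (0.13699) = 0.0058399.

0.0058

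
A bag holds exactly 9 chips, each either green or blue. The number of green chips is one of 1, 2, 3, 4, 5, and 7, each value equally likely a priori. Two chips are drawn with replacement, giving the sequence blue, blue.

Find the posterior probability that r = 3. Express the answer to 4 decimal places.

For each hypothesis, P(data | H) works out to: P(data | r = 1) = (8/9)(8/9) = 64/81; P(data | r = 2) = (7/9)(7/9) = 49/81; P(data | r = 3) = (6/9)(6/9) = 4/9; P(data | r = 4) = (5/9)(5/9) = 25/81; P(data | r = 5) = (4/9)(4/9) = 16/81; P(data | r = 7) = (2/9)(2/9) = 4/81.
Weighting by the prior gives 1/6 · 64/81 = 32/243, 1/6 · 49/81 = 49/486, 1/6 · 4/9 = 2/27, 1/6 · 25/81 = 25/486, 1/6 · 16/81 = 8/243, 1/6 · 4/81 = 2/243; summing to 97/243.
By Bayes' rule, P(r = 3 | data) = (2/27) / (97/243) = 18/97.

0.1856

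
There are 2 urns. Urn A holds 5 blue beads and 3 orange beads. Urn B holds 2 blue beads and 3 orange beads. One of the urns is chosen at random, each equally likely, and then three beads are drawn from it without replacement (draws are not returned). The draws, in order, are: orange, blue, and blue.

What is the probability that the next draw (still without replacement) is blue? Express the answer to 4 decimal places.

0.3846

The likelihood of the observed sequence under each hypothesis: P(data | urn A) = (3/8)(5/7)(4/6) = 5/28; P(data | urn B) = (3/5)(2/4)(1/3) = 1/10.
The prior-weighted likelihoods are 1/2 · 5/28 = 5/56, 1/2 · 1/10 = 1/20; with total 39/280.
Dividing through by the total gives posterior P(urn A | data) = 25/39, P(urn B | data) = 14/39.
So P(blue next | data) = Σ P(blue next | H) P(H | data) = (3/5)(25/39) + (0)(14/39) = 5/13.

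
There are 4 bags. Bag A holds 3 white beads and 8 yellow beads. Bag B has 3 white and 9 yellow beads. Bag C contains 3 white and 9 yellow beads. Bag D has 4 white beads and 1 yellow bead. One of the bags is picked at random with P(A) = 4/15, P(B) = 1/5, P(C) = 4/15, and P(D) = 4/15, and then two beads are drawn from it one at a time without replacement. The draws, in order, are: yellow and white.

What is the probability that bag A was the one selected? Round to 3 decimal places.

0.281

Under each hypothesis, the probability of the observed sequence is: P(data | bag A) = (8/11)(3/10) = 0.21818; P(data | bag B) = (9/12)(3/11) = 0.20455; P(data | bag C) = (9/12)(3/11) = 0.20455; P(data | bag D) = (1/5)(4/4) = 0.2.
Multiplying each by its prior: 4/15 · 0.21818 = 0.058182, 1/5 · 0.20455 = 0.040909, 4/15 · 0.20455 = 0.054545, 4/15 · 0.2 = 0.053333; these sum to 0.20697.
Hence P(bag A | data) = (0.058182) / (0.20697) = 0.28111.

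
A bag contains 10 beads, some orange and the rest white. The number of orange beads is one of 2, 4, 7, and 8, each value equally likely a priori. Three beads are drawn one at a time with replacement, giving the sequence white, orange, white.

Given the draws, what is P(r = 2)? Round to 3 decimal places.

For each hypothesis, P(data | H) works out to: P(data | r = 2) = (8/10)(2/10)(8/10) = 0.128; P(data | r = 4) = (6/10)(4/10)(6/10) = 0.144; P(data | r = 7) = (3/10)(7/10)(3/10) = 0.063; P(data | r = 8) = (2/10)(8/10)(2/10) = 0.032.
Multiplying each by its prior: 1/4 · 0.128 = 0.032, 1/4 · 0.144 = 0.036, 1/4 · 0.063 = 0.01575, 1/4 · 0.032 = 0.008; these sum to 0.09175.
By Bayes' rule, P(r = 2 | data) = (0.032) / (0.09175) = 0.34877.

0.349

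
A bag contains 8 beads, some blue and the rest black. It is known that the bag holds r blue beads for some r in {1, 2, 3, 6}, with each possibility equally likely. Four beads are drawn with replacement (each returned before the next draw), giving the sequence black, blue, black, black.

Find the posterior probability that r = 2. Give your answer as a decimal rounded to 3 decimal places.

0.361

The likelihood of the observed sequence under each hypothesis: P(data | r = 1) = (7/8)(1/8)(7/8)(7/8) = 0.08374; P(data | r = 2) = (6/8)(2/8)(6/8)(6/8) = 0.10547; P(data | r = 3) = (5/8)(3/8)(5/8)(5/8) = 0.091553; P(data | r = 6) = (2/8)(6/8)(2/8)(2/8) = 0.011719.
The prior-weighted likelihoods are 1/4 · 0.08374 = 0.020935, 1/4 · 0.10547 = 0.026367, 1/4 · 0.091553 = 0.022888, 1/4 · 0.011719 = 0.0029297; with total 0.07312.
So P(r = 2 | data) = (0.026367) / (0.07312) = 0.3606.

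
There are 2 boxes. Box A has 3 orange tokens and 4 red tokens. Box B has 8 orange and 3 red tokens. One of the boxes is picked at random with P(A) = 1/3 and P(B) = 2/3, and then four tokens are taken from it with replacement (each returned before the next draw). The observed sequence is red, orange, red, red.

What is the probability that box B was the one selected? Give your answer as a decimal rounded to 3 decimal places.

The likelihood of the observed sequence under each hypothesis: P(data | box A) = (4/7)(3/7)(4/7)(4/7) = 0.079967; P(data | box B) = (3/11)(8/11)(3/11)(3/11) = 0.014753.
The prior-weighted likelihoods are 1/3 · 0.079967 = 0.026656, 2/3 · 0.014753 = 0.0098354; summing to 0.036491.
Hence P(box B | data) = (0.0098354) / (0.036491) = 0.26953.

0.270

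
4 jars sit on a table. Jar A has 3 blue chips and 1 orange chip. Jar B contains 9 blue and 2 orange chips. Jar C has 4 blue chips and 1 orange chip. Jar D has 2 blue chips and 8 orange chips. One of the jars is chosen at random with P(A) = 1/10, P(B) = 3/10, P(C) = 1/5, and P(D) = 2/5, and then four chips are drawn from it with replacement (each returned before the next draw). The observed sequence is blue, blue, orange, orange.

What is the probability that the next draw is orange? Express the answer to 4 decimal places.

0.4430

The likelihood of the observed sequence under each hypothesis: P(data | jar A) = (3/4)(3/4)(1/4)(1/4) = 0.035156; P(data | jar B) = (9/11)(9/11)(2/11)(2/11) = 0.02213; P(data | jar C) = (4/5)(4/5)(1/5)(1/5) = 0.0256; P(data | jar D) = (2/10)(2/10)(8/10)(8/10) = 0.0256.
The prior-weighted likelihoods are 1/10 · 0.035156 = 0.0035156, 3/10 · 0.02213 = 0.0066389, 1/5 · 0.0256 = 0.00512, 2/5 · 0.0256 = 0.01024; with total 0.025515.
The posterior is then P(jar A | data) = 0.13779, P(jar B | data) = 0.2602, P(jar C | data) = 0.20067, P(jar D | data) = 0.40134.
Averaging over the posterior, P(orange next | data) = (1/4)(0.13779) + (2/11)(0.2602) + (1/5)(0.20067) + (4/5)(0.40134) = 0.44296.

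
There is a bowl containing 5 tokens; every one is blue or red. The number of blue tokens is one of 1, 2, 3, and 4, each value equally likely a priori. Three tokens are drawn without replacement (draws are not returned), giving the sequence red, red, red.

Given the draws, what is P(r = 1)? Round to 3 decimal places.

For each hypothesis, P(data | H) works out to: P(data | r = 1) = (4/5)(3/4)(2/3) = 2/5; P(data | r = 2) = (3/5)(2/4)(1/3) = 1/10; P(data | r = 3) = (2/5)(1/4)(0/3) = 0; P(data | r = 4) = (1/5)(0/4) = 0.
Multiplying each by its prior: 1/4 · 2/5 = 1/10, 1/4 · 1/10 = 1/40, 1/4 · 0 = 0, 1/4 · 0 = 0; these sum to 1/8.
Hence P(r = 1 | data) = (1/10) / (1/8) = 4/5.

0.800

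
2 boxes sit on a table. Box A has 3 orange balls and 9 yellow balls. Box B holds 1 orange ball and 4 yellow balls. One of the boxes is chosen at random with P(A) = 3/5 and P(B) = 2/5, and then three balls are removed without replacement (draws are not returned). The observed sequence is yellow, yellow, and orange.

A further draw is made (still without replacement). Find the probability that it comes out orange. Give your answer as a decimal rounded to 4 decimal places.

The likelihood of the observed sequence under each hypothesis: P(data | box A) = (9/12)(8/11)(3/10) = 9/55; P(data | box B) = (4/5)(3/4)(1/3) = 1/5.
Multiplying each by its prior: 3/5 · 9/55 = 27/275, 2/5 · 1/5 = 2/25; with total 49/275.
The posterior is then P(box A | data) = 27/49, P(box B | data) = 22/49.
So P(orange next | data) = Σ P(orange next | H) P(H | data) = (2/9)(27/49) + (0)(22/49) = 6/49.

0.1224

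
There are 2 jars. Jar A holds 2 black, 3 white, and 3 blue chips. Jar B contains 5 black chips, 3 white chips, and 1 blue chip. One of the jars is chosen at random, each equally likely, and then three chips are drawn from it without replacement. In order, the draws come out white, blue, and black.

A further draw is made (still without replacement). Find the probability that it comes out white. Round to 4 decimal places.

The likelihood of the observed sequence under each hypothesis: P(data | jar A) = (3/8)(3/7)(2/6) = 3/56; P(data | jar B) = (3/9)(1/8)(5/7) = 5/168.
Multiplying each by its prior: 1/2 · 3/56 = 3/112, 1/2 · 5/168 = 5/336; these sum to 1/24.
Normalising, the posterior is P(jar A | data) = 9/14, P(jar B | data) = 5/14.
The predictive probability is P(white next | data) = (2/5)(9/14) + (1/3)(5/14) = 79/210.

0.3762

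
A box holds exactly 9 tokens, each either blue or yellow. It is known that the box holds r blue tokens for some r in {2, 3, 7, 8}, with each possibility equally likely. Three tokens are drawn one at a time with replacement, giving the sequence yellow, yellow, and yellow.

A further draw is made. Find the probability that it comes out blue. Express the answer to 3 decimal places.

0.273

Under each hypothesis, the probability of the observed sequence is: P(data | r = 2) = (7/9)(7/9)(7/9) = 0.47051; P(data | r = 3) = (6/9)(6/9)(6/9) = 0.2963; P(data | r = 7) = (2/9)(2/9)(2/9) = 0.010974; P(data | r = 8) = (1/9)(1/9)(1/9) = 0.0013717.
Multiplying each by its prior: 1/4 · 0.47051 = 0.11763, 1/4 · 0.2963 = 0.074074, 1/4 · 0.010974 = 0.0027435, 1/4 · 0.0013717 = 0.00034294; these sum to 0.19479.
Normalising, the posterior is P(r = 2 | data) = 0.60387, P(r = 3 | data) = 0.38028, P(r = 7 | data) = 0.014085, P(r = 8 | data) = 0.0017606.
So P(blue next | data) = Σ P(blue next | H) P(H | data) = (2/9)(0.60387) + (1/3)(0.38028) + (7/9)(0.014085) + (8/9)(0.0017606) = 0.27347.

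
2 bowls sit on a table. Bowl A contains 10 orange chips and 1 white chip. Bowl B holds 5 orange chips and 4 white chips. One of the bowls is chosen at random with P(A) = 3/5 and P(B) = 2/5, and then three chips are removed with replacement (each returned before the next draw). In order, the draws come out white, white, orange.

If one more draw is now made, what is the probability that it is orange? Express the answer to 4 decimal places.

Compute the likelihood of the observed sequence for each case: P(data | bowl A) = (1/11)(1/11)(10/11) = 0.0075131; P(data | bowl B) = (4/9)(4/9)(5/9) = 0.10974.
Multiplying each by its prior: 3/5 · 0.0075131 = 0.0045079, 2/5 · 0.10974 = 0.043896; these sum to 0.048404.
Normalising, the posterior is P(bowl A | data) = 0.093131, P(bowl B | data) = 0.90687.
So P(orange next | data) = Σ P(orange next | H) P(H | data) = (10/11)(0.093131) + (5/9)(0.90687) = 0.58848.

0.5885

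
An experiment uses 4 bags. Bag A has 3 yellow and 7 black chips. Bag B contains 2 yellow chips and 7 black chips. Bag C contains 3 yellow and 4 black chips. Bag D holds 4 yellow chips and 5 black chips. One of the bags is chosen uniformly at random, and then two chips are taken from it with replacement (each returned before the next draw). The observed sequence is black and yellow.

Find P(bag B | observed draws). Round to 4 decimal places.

0.1976

For each hypothesis, P(data | H) works out to: P(data | bag A) = (7/10)(3/10) = 0.21; P(data | bag B) = (7/9)(2/9) = 0.17284; P(data | bag C) = (4/7)(3/7) = 0.2449; P(data | bag D) = (5/9)(4/9) = 0.24691.
The prior-weighted likelihoods are 1/4 · 0.21 = 0.0525, 1/4 · 0.17284 = 0.04321, 1/4 · 0.2449 = 0.061224, 1/4 · 0.24691 = 0.061728; with total 0.21866.
So P(bag B | data) = (0.04321) / (0.21866) = 0.19761.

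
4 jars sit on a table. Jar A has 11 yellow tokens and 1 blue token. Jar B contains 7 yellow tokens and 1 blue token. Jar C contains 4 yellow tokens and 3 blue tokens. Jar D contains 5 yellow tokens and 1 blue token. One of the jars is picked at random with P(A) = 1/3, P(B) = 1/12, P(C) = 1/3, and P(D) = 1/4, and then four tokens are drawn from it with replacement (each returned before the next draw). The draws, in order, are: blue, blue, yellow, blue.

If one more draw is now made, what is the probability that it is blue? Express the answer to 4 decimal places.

Compute the likelihood of the observed sequence for each case: P(data | jar A) = (1/12)(1/12)(11/12)(1/12) = 0.00053048; P(data | jar B) = (1/8)(1/8)(7/8)(1/8) = 0.001709; P(data | jar C) = (3/7)(3/7)(4/7)(3/7) = 0.044981; P(data | jar D) = (1/6)(1/6)(5/6)(1/6) = 0.003858.
Multiplying each by its prior: 1/3 · 0.00053048 = 0.00017683, 1/12 · 0.001709 = 0.00014242, 1/3 · 0.044981 = 0.014994, 1/4 · 0.003858 = 0.00096451; summing to 0.016278.
Dividing through by the total gives posterior P(jar A | data) = 0.010863, P(jar B | data) = 0.0087492, P(jar C | data) = 0.92113, P(jar D | data) = 0.059254.
The predictive probability is P(blue next | data) = (1/12)(0.010863) + (1/8)(0.0087492) + (3/7)(0.92113) + (1/6)(0.059254) = 0.40665.

0.4066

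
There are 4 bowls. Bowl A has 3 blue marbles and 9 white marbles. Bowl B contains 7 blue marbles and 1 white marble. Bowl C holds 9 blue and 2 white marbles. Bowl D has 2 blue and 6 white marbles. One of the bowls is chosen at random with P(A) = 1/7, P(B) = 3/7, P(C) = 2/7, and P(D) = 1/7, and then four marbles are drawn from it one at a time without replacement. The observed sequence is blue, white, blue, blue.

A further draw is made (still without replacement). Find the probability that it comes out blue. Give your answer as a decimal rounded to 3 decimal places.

The likelihood of the observed sequence under each hypothesis: P(data | bowl A) = (3/12)(9/11)(2/10)(1/9) = 0.0045455; P(data | bowl B) = (7/8)(1/7)(6/6)(5/5) = 0.125; P(data | bowl C) = (9/11)(2/10)(8/9)(7/8) = 0.12727; P(data | bowl D) = (2/8)(6/7)(1/6)(0/5) = 0.
Multiplying each by its prior: 1/7 · 0.0045455 = 0.00064935, 3/7 · 0.125 = 0.053571, 2/7 · 0.12727 = 0.036364, 1/7 · 0 = 0; summing to 0.090584.
Normalising, the posterior is P(bowl A | data) = 0.0071685, P(bowl B | data) = 0.5914, P(bowl C | data) = 0.40143, P(bowl D | data) = 0.
Averaging over the posterior, P(blue next | data) = (0)(0.0071685) + (1)(0.5914) + (6/7)(0.40143) = 0.93548.

0.935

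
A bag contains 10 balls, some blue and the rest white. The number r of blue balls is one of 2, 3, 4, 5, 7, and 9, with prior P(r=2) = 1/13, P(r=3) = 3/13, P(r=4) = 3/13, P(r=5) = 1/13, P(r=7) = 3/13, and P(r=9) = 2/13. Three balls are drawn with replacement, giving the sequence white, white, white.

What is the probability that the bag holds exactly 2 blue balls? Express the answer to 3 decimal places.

For each hypothesis, P(data | H) works out to: P(data | r = 2) = (8/10)(8/10)(8/10) = 0.512; P(data | r = 3) = (7/10)(7/10)(7/10) = 0.343; P(data | r = 4) = (6/10)(6/10)(6/10) = 0.216; P(data | r = 5) = (5/10)(5/10)(5/10) = 0.125; P(data | r = 7) = (3/10)(3/10)(3/10) = 0.027; P(data | r = 9) = (1/10)(1/10)(1/10) = 0.001.
Weighting by the prior gives 1/13 · 0.512 = 0.039385, 3/13 · 0.343 = 0.079154, 3/13 · 0.216 = 0.049846, 1/13 · 0.125 = 0.0096154, 3/13 · 0.027 = 0.0062308, 2/13 · 0.001 = 0.00015385; summing to 0.18438.
Therefore the posterior P(r = 2 | data) = (0.039385) / (0.18438) = 0.2136.

0.214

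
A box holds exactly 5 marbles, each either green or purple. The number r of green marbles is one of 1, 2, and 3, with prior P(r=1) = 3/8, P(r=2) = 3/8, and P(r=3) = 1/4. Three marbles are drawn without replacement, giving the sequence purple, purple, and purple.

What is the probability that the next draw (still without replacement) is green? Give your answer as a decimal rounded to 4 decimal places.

Under each hypothesis, the probability of the observed sequence is: P(data | r = 1) = (4/5)(3/4)(2/3) = 2/5; P(data | r = 2) = (3/5)(2/4)(1/3) = 1/10; P(data | r = 3) = (2/5)(1/4)(0/3) = 0.
Multiplying each by its prior: 3/8 · 2/5 = 3/20, 3/8 · 1/10 = 3/80, 1/4 · 0 = 0; summing to 3/16.
Dividing through by the total gives posterior P(r = 1 | data) = 4/5, P(r = 2 | data) = 1/5, P(r = 3 | data) = 0.
The predictive probability is P(green next | data) = (1/2)(4/5) + (1)(1/5) = 3/5.

0.6000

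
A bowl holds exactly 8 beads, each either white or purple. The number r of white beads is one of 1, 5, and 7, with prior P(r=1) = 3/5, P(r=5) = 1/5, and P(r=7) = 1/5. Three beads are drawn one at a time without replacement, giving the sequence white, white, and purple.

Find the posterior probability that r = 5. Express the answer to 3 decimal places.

The likelihood of the observed sequence under each hypothesis: P(data | r = 1) = (1/8)(0/7) = 0; P(data | r = 5) = (5/8)(4/7)(3/6) = 5/28; P(data | r = 7) = (7/8)(6/7)(1/6) = 1/8.
Multiplying each by its prior: 3/5 · 0 = 0, 1/5 · 5/28 = 1/28, 1/5 · 1/8 = 1/40; with total 17/280.
So P(r = 5 | data) = (1/28) / (17/280) = 10/17.

0.588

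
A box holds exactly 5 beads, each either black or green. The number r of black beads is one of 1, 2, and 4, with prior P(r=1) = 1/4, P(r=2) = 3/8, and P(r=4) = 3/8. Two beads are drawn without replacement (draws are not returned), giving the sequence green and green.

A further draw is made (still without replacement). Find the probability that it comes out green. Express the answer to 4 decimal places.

0.5238

For each hypothesis, P(data | H) works out to: P(data | r = 1) = (4/5)(3/4) = 3/5; P(data | r = 2) = (3/5)(2/4) = 3/10; P(data | r = 4) = (1/5)(0/4) = 0.
Multiplying each by its prior: 1/4 · 3/5 = 3/20, 3/8 · 3/10 = 9/80, 3/8 · 0 = 0; summing to 21/80.
Normalising, the posterior is P(r = 1 | data) = 4/7, P(r = 2 | data) = 3/7, P(r = 4 | data) = 0.
So P(green next | data) = Σ P(green next | H) P(H | data) = (2/3)(4/7) + (1/3)(3/7) = 11/21.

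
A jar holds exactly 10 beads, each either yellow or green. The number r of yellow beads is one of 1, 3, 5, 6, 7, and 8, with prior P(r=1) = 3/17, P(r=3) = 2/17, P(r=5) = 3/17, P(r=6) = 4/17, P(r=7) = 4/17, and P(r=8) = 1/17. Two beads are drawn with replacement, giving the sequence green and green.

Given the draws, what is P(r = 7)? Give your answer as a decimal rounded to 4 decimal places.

0.0692

For each hypothesis, P(data | H) works out to: P(data | r = 1) = (9/10)(9/10) = 0.81; P(data | r = 3) = (7/10)(7/10) = 0.49; P(data | r = 5) = (5/10)(5/10) = 0.25; P(data | r = 6) = (4/10)(4/10) = 0.16; P(data | r = 7) = (3/10)(3/10) = 0.09; P(data | r = 8) = (2/10)(2/10) = 0.04.
Weighting by the prior gives 3/17 · 0.81 = 0.14294, 2/17 · 0.49 = 0.057647, 3/17 · 0.25 = 0.044118, 4/17 · 0.16 = 0.037647, 4/17 · 0.09 = 0.021176, 1/17 · 0.04 = 0.0023529; summing to 0.30588.
By Bayes' rule, P(r = 7 | data) = (0.021176) / (0.30588) = 0.069231.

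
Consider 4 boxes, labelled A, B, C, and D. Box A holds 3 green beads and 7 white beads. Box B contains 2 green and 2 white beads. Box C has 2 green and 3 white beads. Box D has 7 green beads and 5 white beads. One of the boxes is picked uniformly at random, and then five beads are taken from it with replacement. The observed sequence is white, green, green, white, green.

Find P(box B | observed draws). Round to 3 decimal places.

For each hypothesis, P(data | H) works out to: P(data | box A) = (7/10)(3/10)(3/10)(7/10)(3/10) = 0.01323; P(data | box B) = (2/4)(2/4)(2/4)(2/4)(2/4) = 0.03125; P(data | box C) = (3/5)(2/5)(2/5)(3/5)(2/5) = 0.02304; P(data | box D) = (5/12)(7/12)(7/12)(5/12)(7/12) = 0.034461.
Weighting by the prior gives 1/4 · 0.01323 = 0.0033075, 1/4 · 0.03125 = 0.0078125, 1/4 · 0.02304 = 0.00576, 1/4 · 0.034461 = 0.0086153; these sum to 0.025495.
By Bayes' rule, P(box B | data) = (0.0078125) / (0.025495) = 0.30643.

0.306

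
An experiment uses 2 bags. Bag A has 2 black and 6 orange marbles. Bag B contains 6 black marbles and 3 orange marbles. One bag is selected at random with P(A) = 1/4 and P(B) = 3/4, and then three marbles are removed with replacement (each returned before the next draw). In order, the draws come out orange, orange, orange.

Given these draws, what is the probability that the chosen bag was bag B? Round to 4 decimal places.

Under each hypothesis, the probability of the observed sequence is: P(data | bag A) = (6/8)(6/8)(6/8) = 0.42188; P(data | bag B) = (3/9)(3/9)(3/9) = 0.037037.
Weighting by the prior gives 1/4 · 0.42188 = 0.10547, 3/4 · 0.037037 = 0.027778; with total 0.13325.
So P(bag B | data) = (0.027778) / (0.13325) = 0.20847.

0.2085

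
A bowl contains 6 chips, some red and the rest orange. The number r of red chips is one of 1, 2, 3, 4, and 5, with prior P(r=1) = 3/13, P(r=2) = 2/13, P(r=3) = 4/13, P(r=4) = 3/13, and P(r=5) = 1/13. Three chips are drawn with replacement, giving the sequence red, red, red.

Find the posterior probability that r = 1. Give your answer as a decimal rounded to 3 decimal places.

The likelihood of the observed sequence under each hypothesis: P(data | r = 1) = (1/6)(1/6)(1/6) = 0.0046296; P(data | r = 2) = (2/6)(2/6)(2/6) = 0.037037; P(data | r = 3) = (3/6)(3/6)(3/6) = 0.125; P(data | r = 4) = (4/6)(4/6)(4/6) = 0.2963; P(data | r = 5) = (5/6)(5/6)(5/6) = 0.5787.
The prior-weighted likelihoods are 3/13 · 0.0046296 = 0.0010684, 2/13 · 0.037037 = 0.005698, 4/13 · 0.125 = 0.038462, 3/13 · 0.2963 = 0.068376, 1/13 · 0.5787 = 0.044516; summing to 0.15812.
So P(r = 1 | data) = (0.0010684) / (0.15812) = 0.0067568.

0.007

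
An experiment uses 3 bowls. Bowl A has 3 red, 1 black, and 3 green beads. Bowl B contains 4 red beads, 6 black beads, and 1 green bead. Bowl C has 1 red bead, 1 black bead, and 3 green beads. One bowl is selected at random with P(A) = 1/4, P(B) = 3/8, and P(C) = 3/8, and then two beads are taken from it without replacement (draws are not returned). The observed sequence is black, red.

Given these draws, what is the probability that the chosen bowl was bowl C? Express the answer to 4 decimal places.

0.1583

Compute the likelihood of the observed sequence for each case: P(data | bowl A) = (1/7)(3/6) = 0.071429; P(data | bowl B) = (6/11)(4/10) = 0.21818; P(data | bowl C) = (1/5)(1/4) = 0.05.
Weighting by the prior gives 1/4 · 0.071429 = 0.017857, 3/8 · 0.21818 = 0.081818, 3/8 · 0.05 = 0.01875; with total 0.11843.
Therefore the posterior P(bowl C | data) = (0.01875) / (0.11843) = 0.15833.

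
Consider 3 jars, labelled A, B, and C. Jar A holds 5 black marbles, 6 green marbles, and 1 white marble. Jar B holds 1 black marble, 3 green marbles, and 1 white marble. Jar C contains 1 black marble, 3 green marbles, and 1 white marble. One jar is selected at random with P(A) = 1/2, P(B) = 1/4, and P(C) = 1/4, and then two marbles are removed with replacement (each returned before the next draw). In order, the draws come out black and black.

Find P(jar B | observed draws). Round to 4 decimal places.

0.0936

The likelihood of the observed sequence under each hypothesis: P(data | jar A) = (5/12)(5/12) = 0.17361; P(data | jar B) = (1/5)(1/5) = 0.04; P(data | jar C) = (1/5)(1/5) = 0.04.
The prior-weighted likelihoods are 1/2 · 0.17361 = 0.086806, 1/4 · 0.04 = 0.01, 1/4 · 0.04 = 0.01; summing to 0.10681.
By Bayes' rule, P(jar B | data) = (0.01) / (0.10681) = 0.093628.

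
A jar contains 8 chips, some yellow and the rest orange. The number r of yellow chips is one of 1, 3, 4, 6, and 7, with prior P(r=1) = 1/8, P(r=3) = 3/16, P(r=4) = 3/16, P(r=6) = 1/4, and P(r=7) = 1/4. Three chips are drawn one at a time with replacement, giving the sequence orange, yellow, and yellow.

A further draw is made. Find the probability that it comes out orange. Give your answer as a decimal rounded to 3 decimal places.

0.350

Compute the likelihood of the observed sequence for each case: P(data | r = 1) = (7/8)(1/8)(1/8) = 0.013672; P(data | r = 3) = (5/8)(3/8)(3/8) = 0.087891; P(data | r = 4) = (4/8)(4/8)(4/8) = 0.125; P(data | r = 6) = (2/8)(6/8)(6/8) = 0.14062; P(data | r = 7) = (1/8)(7/8)(7/8) = 0.095703.
The prior-weighted likelihoods are 1/8 · 0.013672 = 0.001709, 3/16 · 0.087891 = 0.016479, 3/16 · 0.125 = 0.023438, 1/4 · 0.14062 = 0.035156, 1/4 · 0.095703 = 0.023926; these sum to 0.10071.
Normalising, the posterior is P(r = 1 | data) = 0.01697, P(r = 3 | data) = 0.16364, P(r = 4 | data) = 0.23273, P(r = 6 | data) = 0.34909, P(r = 7 | data) = 0.23758.
So P(orange next | data) = Σ P(orange next | H) P(H | data) = (7/8)(0.01697) + (5/8)(0.16364) + (1/2)(0.23273) + (1/4)(0.34909) + (1/8)(0.23758) = 0.35045.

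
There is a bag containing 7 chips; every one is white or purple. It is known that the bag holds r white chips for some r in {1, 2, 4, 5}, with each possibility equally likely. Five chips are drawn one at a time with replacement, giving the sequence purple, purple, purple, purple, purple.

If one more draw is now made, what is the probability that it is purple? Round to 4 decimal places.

0.8062

Under each hypothesis, the probability of the observed sequence is: P(data | r = 1) = (6/7)(6/7)(6/7)(6/7)(6/7) = 0.46266; P(data | r = 2) = (5/7)(5/7)(5/7)(5/7)(5/7) = 0.18593; P(data | r = 4) = (3/7)(3/7)(3/7)(3/7)(3/7) = 0.014458; P(data | r = 5) = (2/7)(2/7)(2/7)(2/7)(2/7) = 0.001904.
Multiplying each by its prior: 1/4 · 0.46266 = 0.11567, 1/4 · 0.18593 = 0.046484, 1/4 · 0.014458 = 0.0036146, 1/4 · 0.001904 = 0.00047599; summing to 0.16624.
The posterior is then P(r = 1 | data) = 0.69578, P(r = 2 | data) = 0.27962, P(r = 4 | data) = 0.021743, P(r = 5 | data) = 0.0028633.
So P(purple next | data) = Σ P(purple next | H) P(H | data) = (6/7)(0.69578) + (5/7)(0.27962) + (3/7)(0.021743) + (2/7)(0.0028633) = 0.80624.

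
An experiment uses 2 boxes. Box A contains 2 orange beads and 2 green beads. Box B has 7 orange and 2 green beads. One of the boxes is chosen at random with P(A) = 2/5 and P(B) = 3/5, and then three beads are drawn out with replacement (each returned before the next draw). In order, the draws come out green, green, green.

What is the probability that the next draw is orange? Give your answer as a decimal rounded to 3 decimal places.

0.532

Under each hypothesis, the probability of the observed sequence is: P(data | box A) = (2/4)(2/4)(2/4) = 0.125; P(data | box B) = (2/9)(2/9)(2/9) = 0.010974.
The prior-weighted likelihoods are 2/5 · 0.125 = 0.05, 3/5 · 0.010974 = 0.0065844; with total 0.056584.
Normalising, the posterior is P(box A | data) = 0.88364, P(box B | data) = 0.11636.
The predictive probability is P(orange next | data) = (1/2)(0.88364) + (7/9)(0.11636) = 0.53232.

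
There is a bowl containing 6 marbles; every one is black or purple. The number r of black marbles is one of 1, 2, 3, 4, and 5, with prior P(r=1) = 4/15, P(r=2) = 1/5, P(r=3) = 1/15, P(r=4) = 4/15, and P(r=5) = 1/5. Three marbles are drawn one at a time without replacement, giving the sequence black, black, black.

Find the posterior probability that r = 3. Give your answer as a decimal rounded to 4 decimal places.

0.0213

For each hypothesis, P(data | H) works out to: P(data | r = 1) = (1/6)(0/5) = 0; P(data | r = 2) = (2/6)(1/5)(0/4) = 0; P(data | r = 3) = (3/6)(2/5)(1/4) = 1/20; P(data | r = 4) = (4/6)(3/5)(2/4) = 1/5; P(data | r = 5) = (5/6)(4/5)(3/4) = 1/2.
Weighting by the prior gives 4/15 · 0 = 0, 1/5 · 0 = 0, 1/15 · 1/20 = 1/300, 4/15 · 1/5 = 4/75, 1/5 · 1/2 = 1/10; summing to 47/300.
Therefore the posterior P(r = 3 | data) = (1/300) / (47/300) = 1/47.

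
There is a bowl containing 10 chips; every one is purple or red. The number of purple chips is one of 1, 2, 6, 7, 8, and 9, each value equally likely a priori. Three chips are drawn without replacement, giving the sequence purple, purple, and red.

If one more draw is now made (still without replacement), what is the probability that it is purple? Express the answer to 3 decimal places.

0.732

For each hypothesis, P(data | H) works out to: P(data | r = 1) = (1/10)(0/9) = 0; P(data | r = 2) = (2/10)(1/9)(8/8) = 0.022222; P(data | r = 6) = (6/10)(5/9)(4/8) = 0.16667; P(data | r = 7) = (7/10)(6/9)(3/8) = 0.175; P(data | r = 8) = (8/10)(7/9)(2/8) = 0.15556; P(data | r = 9) = (9/10)(8/9)(1/8) = 0.1.
The prior-weighted likelihoods are 1/6 · 0 = 0, 1/6 · 0.022222 = 0.0037037, 1/6 · 0.16667 = 0.027778, 1/6 · 0.175 = 0.029167, 1/6 · 0.15556 = 0.025926, 1/6 · 0.1 = 0.016667; these sum to 0.10324.
Normalising, the posterior is P(r = 1 | data) = 0, P(r = 2 | data) = 0.035874, P(r = 6 | data) = 0.26906, P(r = 7 | data) = 0.28251, P(r = 8 | data) = 0.25112, P(r = 9 | data) = 0.16143.
So P(purple next | data) = Σ P(purple next | H) P(H | data) = (0)(0.035874) + (4/7)(0.26906) + (5/7)(0.28251) + (6/7)(0.25112) + (1)(0.16143) = 0.73222.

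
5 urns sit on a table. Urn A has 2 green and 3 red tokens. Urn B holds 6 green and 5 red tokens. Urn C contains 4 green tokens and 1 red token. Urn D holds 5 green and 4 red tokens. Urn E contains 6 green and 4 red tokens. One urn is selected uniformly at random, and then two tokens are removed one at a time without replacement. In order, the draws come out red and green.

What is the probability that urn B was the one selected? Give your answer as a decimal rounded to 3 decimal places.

0.207

Under each hypothesis, the probability of the observed sequence is: P(data | urn A) = (3/5)(2/4) = 0.3; P(data | urn B) = (5/11)(6/10) = 0.27273; P(data | urn C) = (1/5)(4/4) = 0.2; P(data | urn D) = (4/9)(5/8) = 0.27778; P(data | urn E) = (4/10)(6/9) = 0.26667.
Multiplying each by its prior: 1/5 · 0.3 = 0.06, 1/5 · 0.27273 = 0.054545, 1/5 · 0.2 = 0.04, 1/5 · 0.27778 = 0.055556, 1/5 · 0.26667 = 0.053333; summing to 0.26343.
So P(urn B | data) = (0.054545) / (0.26343) = 0.20706.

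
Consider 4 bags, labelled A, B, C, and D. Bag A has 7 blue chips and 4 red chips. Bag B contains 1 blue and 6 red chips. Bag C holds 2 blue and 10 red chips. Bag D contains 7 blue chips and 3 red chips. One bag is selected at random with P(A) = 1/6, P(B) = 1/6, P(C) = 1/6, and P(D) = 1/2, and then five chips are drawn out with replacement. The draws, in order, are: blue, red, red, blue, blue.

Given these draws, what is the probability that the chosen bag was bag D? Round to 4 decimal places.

The likelihood of the observed sequence under each hypothesis: P(data | bag A) = (7/11)(4/11)(4/11)(7/11)(7/11) = 0.034076; P(data | bag B) = (1/7)(6/7)(6/7)(1/7)(1/7) = 0.002142; P(data | bag C) = (2/12)(10/12)(10/12)(2/12)(2/12) = 0.003215; P(data | bag D) = (7/10)(3/10)(3/10)(7/10)(7/10) = 0.03087.
The prior-weighted likelihoods are 1/6 · 0.034076 = 0.0056794, 1/6 · 0.002142 = 0.00035699, 1/6 · 0.003215 = 0.00053584, 1/2 · 0.03087 = 0.015435; with total 0.022007.
So P(bag D | data) = (0.015435) / (0.022007) = 0.70136.

0.7014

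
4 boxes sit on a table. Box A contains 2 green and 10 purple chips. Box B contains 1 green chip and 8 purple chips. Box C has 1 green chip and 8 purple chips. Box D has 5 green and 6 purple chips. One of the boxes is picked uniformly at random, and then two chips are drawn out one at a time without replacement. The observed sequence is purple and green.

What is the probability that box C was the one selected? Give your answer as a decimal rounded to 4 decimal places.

0.1719

The likelihood of the observed sequence under each hypothesis: P(data | box A) = (10/12)(2/11) = 5/33; P(data | box B) = (8/9)(1/8) = 1/9; P(data | box C) = (8/9)(1/8) = 1/9; P(data | box D) = (6/11)(5/10) = 3/11.
The prior-weighted likelihoods are 1/4 · 5/33 = 5/132, 1/4 · 1/9 = 1/36, 1/4 · 1/9 = 1/36, 1/4 · 3/11 = 3/44; these sum to 16/99.
So P(box C | data) = (1/36) / (16/99) = 11/64.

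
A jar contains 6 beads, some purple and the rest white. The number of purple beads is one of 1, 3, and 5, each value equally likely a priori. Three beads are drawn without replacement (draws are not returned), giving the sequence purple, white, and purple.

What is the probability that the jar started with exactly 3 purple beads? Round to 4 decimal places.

For each hypothesis, P(data | H) works out to: P(data | r = 1) = (1/6)(5/5)(0/4) = 0; P(data | r = 3) = (3/6)(3/5)(2/4) = 3/20; P(data | r = 5) = (5/6)(1/5)(4/4) = 1/6.
Multiplying each by its prior: 1/3 · 0 = 0, 1/3 · 3/20 = 1/20, 1/3 · 1/6 = 1/18; summing to 19/180.
By Bayes' rule, P(r = 3 | data) = (1/20) / (19/180) = 9/19.

0.4737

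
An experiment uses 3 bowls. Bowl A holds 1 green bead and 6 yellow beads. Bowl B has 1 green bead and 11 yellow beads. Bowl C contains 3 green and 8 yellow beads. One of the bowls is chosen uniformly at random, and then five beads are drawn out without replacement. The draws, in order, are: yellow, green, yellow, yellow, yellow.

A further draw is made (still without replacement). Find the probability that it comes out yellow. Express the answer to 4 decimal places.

Under each hypothesis, the probability of the observed sequence is: P(data | bowl A) = (6/7)(1/6)(5/5)(4/4)(3/3) = 0.14286; P(data | bowl B) = (11/12)(1/11)(10/10)(9/9)(8/8) = 0.083333; P(data | bowl C) = (8/11)(3/10)(7/9)(6/8)(5/7) = 0.090909.
The prior-weighted likelihoods are 1/3 · 0.14286 = 0.047619, 1/3 · 0.083333 = 0.027778, 1/3 · 0.090909 = 0.030303; summing to 0.1057.
The posterior is then P(bowl A | data) = 0.45051, P(bowl B | data) = 0.2628, P(bowl C | data) = 0.28669.
So P(yellow next | data) = Σ P(yellow next | H) P(H | data) = (1)(0.45051) + (1)(0.2628) + (2/3)(0.28669) = 0.90444.

0.9044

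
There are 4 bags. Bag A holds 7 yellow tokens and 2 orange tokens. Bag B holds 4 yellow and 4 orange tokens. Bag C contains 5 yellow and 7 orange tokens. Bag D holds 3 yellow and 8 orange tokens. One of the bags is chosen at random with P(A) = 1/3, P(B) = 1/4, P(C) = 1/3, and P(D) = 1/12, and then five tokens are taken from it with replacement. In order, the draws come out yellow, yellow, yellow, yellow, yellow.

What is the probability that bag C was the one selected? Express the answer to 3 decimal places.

Under each hypothesis, the probability of the observed sequence is: P(data | bag A) = (7/9)(7/9)(7/9)(7/9)(7/9) = 0.28463; P(data | bag B) = (4/8)(4/8)(4/8)(4/8)(4/8) = 0.03125; P(data | bag C) = (5/12)(5/12)(5/12)(5/12)(5/12) = 0.012559; P(data | bag D) = (3/11)(3/11)(3/11)(3/11)(3/11) = 0.0015088.
Weighting by the prior gives 1/3 · 0.28463 = 0.094876, 1/4 · 0.03125 = 0.0078125, 1/3 · 0.012559 = 0.0041862, 1/12 · 0.0015088 = 0.00012574; summing to 0.107.
So P(bag C | data) = (0.0041862) / (0.107) = 0.039123.

0.039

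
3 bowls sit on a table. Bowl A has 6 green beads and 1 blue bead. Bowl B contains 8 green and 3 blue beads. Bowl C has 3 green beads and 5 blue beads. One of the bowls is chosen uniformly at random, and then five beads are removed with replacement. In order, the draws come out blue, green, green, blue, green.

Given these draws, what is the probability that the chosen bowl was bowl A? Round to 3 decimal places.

0.207

Under each hypothesis, the probability of the observed sequence is: P(data | bowl A) = (1/7)(6/7)(6/7)(1/7)(6/7) = 0.012852; P(data | bowl B) = (3/11)(8/11)(8/11)(3/11)(8/11) = 0.028612; P(data | bowl C) = (5/8)(3/8)(3/8)(5/8)(3/8) = 0.020599.
The prior-weighted likelihoods are 1/3 · 0.012852 = 0.0042839, 1/3 · 0.028612 = 0.0095374, 1/3 · 0.020599 = 0.0068665; with total 0.020688.
Therefore the posterior P(bowl A | data) = (0.0042839) / (0.020688) = 0.20708.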